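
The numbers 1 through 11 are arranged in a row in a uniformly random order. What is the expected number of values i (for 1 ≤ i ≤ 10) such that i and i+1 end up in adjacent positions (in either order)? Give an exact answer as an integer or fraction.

20/11

For each i ∈ {1,…,10}, let Xᵢ = 1 if i and i+1 are adjacent. P(Xᵢ=1) = 2·(11−1)!/11! = 2/11.
By linearity, E[ΣXᵢ] = (10)·(2/11) = 20/11.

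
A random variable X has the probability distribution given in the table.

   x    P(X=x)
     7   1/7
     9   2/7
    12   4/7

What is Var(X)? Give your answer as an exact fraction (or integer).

180/49

E[X] = (1/7)·7 + (2/7)·9 + (4/7)·12 = 73/7
E[X²] = (1/7)·49 + (2/7)·81 + (4/7)·144 = 787/7
Var(X) = 787/7 − (73/7)² = 180/49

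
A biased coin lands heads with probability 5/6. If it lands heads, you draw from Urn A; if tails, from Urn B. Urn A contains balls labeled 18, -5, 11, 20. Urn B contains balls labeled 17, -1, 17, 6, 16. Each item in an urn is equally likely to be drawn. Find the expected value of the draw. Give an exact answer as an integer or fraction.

11

E[X | Urn A] = (18 − 5 + 11 + 20)/4 = 11
E[X | Urn B] = (17 − 1 + 17 + 6 + 16)/5 = 11
E[X] = (5/6)·11 + (1/6)·11 = 11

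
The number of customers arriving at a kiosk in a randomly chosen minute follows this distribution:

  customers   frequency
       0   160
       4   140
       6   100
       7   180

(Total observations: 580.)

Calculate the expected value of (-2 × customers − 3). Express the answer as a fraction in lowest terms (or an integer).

-329/29

Total = 580, so P(customers=0) = 160/580, etc.
E[-2x-3] = (8/29)·(-3) + (7/29)·(-11) + (5/29)·(-15) + (9/29)·(-17)
     = -329/29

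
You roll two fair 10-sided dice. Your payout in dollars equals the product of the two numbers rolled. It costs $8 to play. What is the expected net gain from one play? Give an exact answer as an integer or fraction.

89/4 dollars

Distribution of the product of the two numbers rolled: 1 w.p. 1/100, 2 w.p. 1/50, 3 w.p. 1/50, 4 w.p. 3/100, 5 w.p. 1/50, 6 w.p. 1/25, …
E[payout] = (1/100)·1 + (1/50)·2 + (1/50)·3 + (3/100)·4 + (1/50)·5 + (1/25)·6 + (1/50)·7 + (1/25)·8 + (3/100)·9 + (1/25)·10 + (1/25)·12 + (1/50)·14 + (1/50)·15 + (3/100)·16 + (1/25)·18 + (1/25)·20 + (1/50)·21 + (1/25)·24 + (1/100)·25 + (1/50)·27 + (1/50)·28 + (1/25)·30 + (1/50)·32 + (1/50)·35 + (3/100)·36 + (1/25)·40 + (1/50)·42 + (1/50)·45 + (1/50)·48 + (1/100)·49 + (1/50)·50 + (1/50)·54 + (1/50)·56 + (1/50)·60 + (1/50)·63 + (1/100)·64 + (1/50)·70 + (1/50)·72 + (1/50)·80 + (1/100)·81 + (1/50)·90 + (1/100)·100 = 121/4
Expected profit = 121/4 − 8 = 89/4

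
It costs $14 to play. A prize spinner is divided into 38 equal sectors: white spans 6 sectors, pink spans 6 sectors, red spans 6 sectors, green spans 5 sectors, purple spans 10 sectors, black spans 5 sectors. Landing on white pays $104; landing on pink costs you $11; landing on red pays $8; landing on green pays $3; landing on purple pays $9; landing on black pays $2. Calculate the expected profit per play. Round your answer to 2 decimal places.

E[payout] = (6/38)·104 + (6/38)·(-11) + (6/38)·8 + (5/38)·3 + (10/38)·9 + (5/38)·2 = 721/38
Expected profit = 721/38 − 14 = 189/38 ≈ $4.97

$4.97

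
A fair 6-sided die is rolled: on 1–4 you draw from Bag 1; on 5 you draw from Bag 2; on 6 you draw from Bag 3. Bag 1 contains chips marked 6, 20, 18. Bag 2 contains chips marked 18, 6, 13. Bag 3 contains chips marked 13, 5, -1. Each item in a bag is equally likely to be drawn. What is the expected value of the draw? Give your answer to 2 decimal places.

12.78

E[X | Bag 1] = (6 + 20 + 18)/3 = 44/3
E[X | Bag 2] = (18 + 6 + 13)/3 = 37/3
E[X | Bag 3] = (13 + 5 − 1)/3 = 17/3
E[X] = (2/3)·44/3 + (1/6)·37/3 + (1/6)·17/3 = 115/9 ≈ 12.78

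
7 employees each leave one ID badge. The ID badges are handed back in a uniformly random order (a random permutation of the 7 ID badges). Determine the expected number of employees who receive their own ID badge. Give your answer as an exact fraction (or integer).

1

Let Xᵢ = 1 if person i gets their own ID badge. For each i, P(Xᵢ=1) = 1/7.
By linearity of expectation, E[X₁+…+X_7] = 7·(1/7) = 1.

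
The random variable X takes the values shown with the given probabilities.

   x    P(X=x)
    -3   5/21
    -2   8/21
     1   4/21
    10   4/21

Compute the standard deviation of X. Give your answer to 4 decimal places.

E[X] = 13/21, E[X²] = 481/21
Var(X) = E[X²] − (E[X])² = 481/21 − 169/441 = 9932/441
SD(X) = √(9932/441) ≈ 4.7457

4.7457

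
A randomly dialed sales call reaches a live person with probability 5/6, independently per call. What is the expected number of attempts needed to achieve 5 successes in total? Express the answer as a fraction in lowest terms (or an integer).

6

By linearity (sum of 5 independent geometric waits), E[trials] = 5/p = 5/(5/6) = 6.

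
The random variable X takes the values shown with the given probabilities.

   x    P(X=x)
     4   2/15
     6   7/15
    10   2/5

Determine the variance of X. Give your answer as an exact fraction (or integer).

E[X] = (2/15)·4 + (7/15)·6 + (2/5)·10 = 22/3
E[X²] = (2/15)·16 + (7/15)·36 + (2/5)·100 = 884/15
Var(X) = 884/15 − (22/3)² = 232/45

232/45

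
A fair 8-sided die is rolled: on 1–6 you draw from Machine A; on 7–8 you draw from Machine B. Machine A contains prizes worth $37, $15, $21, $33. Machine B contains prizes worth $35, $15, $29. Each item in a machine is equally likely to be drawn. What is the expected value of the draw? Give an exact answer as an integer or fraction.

635/24 dollars

E[X | Machine A] = (37 + 15 + 21 + 33)/4 = 53/2
E[X | Machine B] = (35 + 15 + 29)/3 = 79/3
E[X] = (3/4)·53/2 + (1/4)·79/3 = 635/24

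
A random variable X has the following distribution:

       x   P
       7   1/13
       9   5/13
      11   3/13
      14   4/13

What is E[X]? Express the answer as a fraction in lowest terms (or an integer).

141/13

E[X] = (1/13)·7 + (5/13)·9 + (3/13)·11 + (4/13)·14
     = 141/13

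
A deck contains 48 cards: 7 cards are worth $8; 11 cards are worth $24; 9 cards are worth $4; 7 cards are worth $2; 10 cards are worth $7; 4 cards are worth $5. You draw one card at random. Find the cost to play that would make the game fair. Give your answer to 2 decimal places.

$9.58

E[payout] = (7/48)·8 + (11/48)·24 + (9/48)·4 + (7/48)·2 + (10/48)·7 + (4/48)·5 = 115/12
Fair fee = E[payout] = 115/12 ≈ $9.58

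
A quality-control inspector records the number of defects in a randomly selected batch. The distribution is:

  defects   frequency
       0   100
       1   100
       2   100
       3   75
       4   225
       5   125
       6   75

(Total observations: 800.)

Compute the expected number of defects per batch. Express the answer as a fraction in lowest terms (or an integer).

Total = 800, so P(defects=0) = 100/800, etc.
E[X] = (1/8)·0 + (1/8)·1 + (1/8)·2 + (3/32)·3 + (9/32)·4 + (5/32)·5 + (3/32)·6
     = 25/8

25/8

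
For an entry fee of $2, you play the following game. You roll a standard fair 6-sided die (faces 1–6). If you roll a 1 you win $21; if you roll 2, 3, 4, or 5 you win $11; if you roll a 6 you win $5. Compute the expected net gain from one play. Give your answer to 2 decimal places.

$9.67

E[payout] = (1/6)·5 + (2/3)·11 + (1/6)·21 = 35/3
Expected profit = 35/3 − 2 = 29/3 ≈ $9.67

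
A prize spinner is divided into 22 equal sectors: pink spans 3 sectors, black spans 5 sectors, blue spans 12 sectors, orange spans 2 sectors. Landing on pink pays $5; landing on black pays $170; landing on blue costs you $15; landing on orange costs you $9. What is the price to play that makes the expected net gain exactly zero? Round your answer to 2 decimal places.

E[payout] = (3/22)·5 + (5/22)·170 + (12/22)·(-15) + (2/22)·(-9) = 667/22
Fair fee = E[payout] = 667/22 ≈ $30.32

$30.32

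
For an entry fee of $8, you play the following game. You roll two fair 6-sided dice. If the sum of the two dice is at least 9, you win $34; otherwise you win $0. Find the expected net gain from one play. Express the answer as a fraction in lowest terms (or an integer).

E[payout] = (13/18)·0 + (5/18)·34 = 85/9
Expected profit = 85/9 − 8 = 13/9

13/9 dollars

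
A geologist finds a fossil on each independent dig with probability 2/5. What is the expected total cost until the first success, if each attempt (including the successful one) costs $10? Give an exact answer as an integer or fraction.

$25

E[#attempts] = 1/p = 5/2; E[cost] = 10·5/2 = 25.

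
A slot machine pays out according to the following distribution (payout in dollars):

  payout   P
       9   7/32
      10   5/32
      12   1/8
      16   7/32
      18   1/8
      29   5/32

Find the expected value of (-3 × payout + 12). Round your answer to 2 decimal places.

-33.94

E[-3x+12] = (7/32)·(-15) + (5/32)·(-18) + (1/8)·(-24) + (7/32)·(-36) + (1/8)·(-42) + (5/32)·(-75)
     = -543/16 ≈ -33.94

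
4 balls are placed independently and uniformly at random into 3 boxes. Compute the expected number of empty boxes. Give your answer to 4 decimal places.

0.5926

Let Xⱼ=1 if box j is empty. P(Xⱼ=1) = ((3-1)/3)^4 = 16/81.
By linearity, E[#empty] = 3·16/81 = 16/27.
≈ 0.5926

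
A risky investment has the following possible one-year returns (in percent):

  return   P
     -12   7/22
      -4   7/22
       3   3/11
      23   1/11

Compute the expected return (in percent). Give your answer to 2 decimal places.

E[X] = (7/22)·(-12) + (7/22)·(-4) + (3/11)·3 + (1/11)·23
     = -24/11 ≈ -2.18

-2.18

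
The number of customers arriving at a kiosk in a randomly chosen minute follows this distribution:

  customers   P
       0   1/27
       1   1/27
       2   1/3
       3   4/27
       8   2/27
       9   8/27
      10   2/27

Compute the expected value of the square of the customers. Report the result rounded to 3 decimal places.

38.852

E[X²] = (1/27)·0 + (1/27)·1 + (1/3)·4 + (4/27)·9 + (2/27)·64 + (8/27)·81 + (2/27)·100
     = 1049/27 ≈ 38.852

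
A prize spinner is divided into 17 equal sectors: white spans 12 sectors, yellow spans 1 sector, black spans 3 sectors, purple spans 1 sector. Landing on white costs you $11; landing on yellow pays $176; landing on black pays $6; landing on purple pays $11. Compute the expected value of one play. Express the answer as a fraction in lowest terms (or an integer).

73/17 dollars

E[payout] = (12/17)·(-11) + (1/17)·176 + (3/17)·6 + (1/17)·11 = 73/17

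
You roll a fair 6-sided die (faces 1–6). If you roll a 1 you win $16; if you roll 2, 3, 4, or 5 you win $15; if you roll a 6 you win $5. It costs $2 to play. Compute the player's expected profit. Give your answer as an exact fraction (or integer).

E[payout] = (1/6)·5 + (2/3)·15 + (1/6)·16 = 27/2
Expected profit = 27/2 − 2 = 23/2

23/2 dollars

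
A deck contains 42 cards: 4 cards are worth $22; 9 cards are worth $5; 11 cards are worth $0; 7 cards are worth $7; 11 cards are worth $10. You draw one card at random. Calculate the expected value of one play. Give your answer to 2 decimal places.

E[payout] = (4/42)·22 + (9/42)·5 + (11/42)·0 + (7/42)·7 + (11/42)·10 = 146/21
≈ $6.95

$6.95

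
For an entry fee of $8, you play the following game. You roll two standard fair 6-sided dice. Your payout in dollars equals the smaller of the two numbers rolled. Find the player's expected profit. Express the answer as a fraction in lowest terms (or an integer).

Distribution of the smaller of the two numbers rolled: 1 w.p. 11/36, 2 w.p. 1/4, 3 w.p. 7/36, 4 w.p. 5/36, 5 w.p. 1/12, 6 w.p. 1/36
E[payout] = (11/36)·1 + (1/4)·2 + (7/36)·3 + (5/36)·4 + (1/12)·5 + (1/36)·6 = 91/36
Expected profit = 91/36 − 8 = -197/36

-197/36 dollars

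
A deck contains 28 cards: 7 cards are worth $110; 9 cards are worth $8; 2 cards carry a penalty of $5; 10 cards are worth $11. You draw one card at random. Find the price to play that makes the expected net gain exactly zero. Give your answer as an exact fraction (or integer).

471/14 dollars

E[payout] = (7/28)·110 + (9/28)·8 + (2/28)·(-5) + (10/28)·11 = 471/14
Fair fee = E[payout] = 471/14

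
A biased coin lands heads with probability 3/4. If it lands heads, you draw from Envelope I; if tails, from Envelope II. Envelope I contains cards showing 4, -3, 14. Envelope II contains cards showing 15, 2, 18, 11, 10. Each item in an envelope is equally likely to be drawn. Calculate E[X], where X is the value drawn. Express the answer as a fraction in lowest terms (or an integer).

E[X | Envelope I] = (4 − 3 + 14)/3 = 5
E[X | Envelope II] = (15 + 2 + 18 + 11 + 10)/5 = 56/5
E[X] = (3/4)·5 + (1/4)·56/5 = 131/20

131/20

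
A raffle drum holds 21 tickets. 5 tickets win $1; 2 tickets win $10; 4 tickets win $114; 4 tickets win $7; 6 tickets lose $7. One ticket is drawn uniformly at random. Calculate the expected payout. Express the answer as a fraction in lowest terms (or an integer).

E[payout] = (5/21)·1 + (2/21)·10 + (4/21)·114 + (4/21)·7 + (6/21)·(-7) = 467/21

467/21 dollars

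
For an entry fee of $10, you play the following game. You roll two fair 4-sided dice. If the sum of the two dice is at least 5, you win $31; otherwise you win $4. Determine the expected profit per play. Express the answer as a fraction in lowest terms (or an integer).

E[payout] = (3/8)·4 + (5/8)·31 = 167/8
Expected profit = 167/8 − 10 = 87/8

87/8 dollars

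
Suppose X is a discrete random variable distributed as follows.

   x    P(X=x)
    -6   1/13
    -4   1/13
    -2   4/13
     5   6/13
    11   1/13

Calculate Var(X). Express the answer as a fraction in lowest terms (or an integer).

3878/169

E[X] = (1/13)·(-6) + (1/13)·(-4) + (4/13)·(-2) + (6/13)·5 + (1/13)·11 = 23/13
E[X²] = (1/13)·36 + (1/13)·16 + (4/13)·4 + (6/13)·25 + (1/13)·121 = 339/13
Var(X) = 339/13 − (23/13)² = 3878/169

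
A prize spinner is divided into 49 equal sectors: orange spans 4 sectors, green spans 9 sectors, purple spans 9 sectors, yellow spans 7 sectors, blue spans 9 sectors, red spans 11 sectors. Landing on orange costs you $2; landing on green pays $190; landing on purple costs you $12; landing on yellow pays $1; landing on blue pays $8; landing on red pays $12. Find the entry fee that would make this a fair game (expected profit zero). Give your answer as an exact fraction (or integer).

1805/49 dollars

E[payout] = (4/49)·(-2) + (9/49)·190 + (9/49)·(-12) + (7/49)·1 + (9/49)·8 + (11/49)·12 = 1805/49
Fair fee = E[payout] = 1805/49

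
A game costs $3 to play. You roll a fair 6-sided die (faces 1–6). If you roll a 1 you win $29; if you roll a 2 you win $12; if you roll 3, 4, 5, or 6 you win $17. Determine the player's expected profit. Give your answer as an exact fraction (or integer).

E[payout] = (1/6)·12 + (2/3)·17 + (1/6)·29 = 109/6
Expected profit = 109/6 − 3 = 91/6

91/6 dollars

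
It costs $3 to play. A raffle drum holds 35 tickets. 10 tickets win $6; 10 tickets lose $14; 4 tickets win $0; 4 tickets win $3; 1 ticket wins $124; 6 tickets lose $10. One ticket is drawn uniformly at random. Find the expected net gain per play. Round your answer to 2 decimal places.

E[payout] = (10/35)·6 + (10/35)·(-14) + (4/35)·0 + (4/35)·3 + (1/35)·124 + (6/35)·(-10) = -4/35
Expected profit = -4/35 − 3 = -109/35 ≈ -$3.11

-$3.11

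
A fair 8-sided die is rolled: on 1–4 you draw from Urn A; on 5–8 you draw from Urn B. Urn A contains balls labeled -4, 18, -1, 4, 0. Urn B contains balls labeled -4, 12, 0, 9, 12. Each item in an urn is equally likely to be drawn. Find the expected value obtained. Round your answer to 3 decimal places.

4.600

E[X | Urn A] = (-4 + 18 − 1 + 4 + 0)/5 = 17/5
E[X | Urn B] = (-4 + 12 + 0 + 9 + 12)/5 = 29/5
E[X] = (1/2)·17/5 + (1/2)·29/5 = 23/5 ≈ 4.600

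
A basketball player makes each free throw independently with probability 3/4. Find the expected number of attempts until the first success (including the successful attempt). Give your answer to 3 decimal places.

For a geometric distribution, E[trials] = 1/p = 1/(3/4) = 4/3.
≈ 1.333

1.333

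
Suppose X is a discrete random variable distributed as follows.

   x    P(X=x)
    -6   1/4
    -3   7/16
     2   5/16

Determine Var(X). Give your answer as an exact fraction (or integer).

2407/256

E[X] = (1/4)·(-6) + (7/16)·(-3) + (5/16)·2 = -35/16
E[X²] = (1/4)·36 + (7/16)·9 + (5/16)·4 = 227/16
Var(X) = 227/16 − (-35/16)² = 2407/256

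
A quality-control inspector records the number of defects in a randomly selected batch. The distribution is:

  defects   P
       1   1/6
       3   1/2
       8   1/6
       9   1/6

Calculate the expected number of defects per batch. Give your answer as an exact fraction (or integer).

9/2

E[X] = (1/6)·1 + (1/2)·3 + (1/6)·8 + (1/6)·9
     = 9/2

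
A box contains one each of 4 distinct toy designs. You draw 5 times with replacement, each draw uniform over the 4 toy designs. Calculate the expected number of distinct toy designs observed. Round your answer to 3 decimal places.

Let Xⱼ=1 if type j appears at least once. P(Xⱼ=1) = 1 − ((4−1)/4)^5 = 781/1024.
E[#distinct] = 4·781/1024 = 781/256.
≈ 3.051

3.051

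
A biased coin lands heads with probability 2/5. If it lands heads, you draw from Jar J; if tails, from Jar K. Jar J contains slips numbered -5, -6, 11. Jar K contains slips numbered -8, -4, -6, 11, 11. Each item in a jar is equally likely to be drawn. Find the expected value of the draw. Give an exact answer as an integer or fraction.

12/25

E[X | Jar J] = (-5 − 6 + 11)/3 = 0
E[X | Jar K] = (-8 − 4 − 6 + 11 + 11)/5 = 4/5
E[X] = (2/5)·0 + (3/5)·4/5 = 12/25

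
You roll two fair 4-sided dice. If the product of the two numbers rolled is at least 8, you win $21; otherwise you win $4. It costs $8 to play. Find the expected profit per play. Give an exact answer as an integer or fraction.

E[payout] = (5/8)·4 + (3/8)·21 = 83/8
Expected profit = 83/8 − 8 = 19/8

19/8 dollars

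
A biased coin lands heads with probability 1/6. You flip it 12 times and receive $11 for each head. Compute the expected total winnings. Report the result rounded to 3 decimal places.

$22.000

E[#heads] = 12·1/6 = 2 (linearity over flips).
E[winnings] = 11·2 = 22.
≈ 22.000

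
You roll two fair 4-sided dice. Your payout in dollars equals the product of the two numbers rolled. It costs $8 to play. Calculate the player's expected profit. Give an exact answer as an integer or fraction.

-7/4 dollars

Distribution of the product of the two numbers rolled: 1 w.p. 1/16, 2 w.p. 1/8, 3 w.p. 1/8, 4 w.p. 3/16, 6 w.p. 1/8, 8 w.p. 1/8, …
E[payout] = (1/16)·1 + (1/8)·2 + (1/8)·3 + (3/16)·4 + (1/8)·6 + (1/8)·8 + (1/16)·9 + (1/8)·12 + (1/16)·16 = 25/4
Expected profit = 25/4 − 8 = -7/4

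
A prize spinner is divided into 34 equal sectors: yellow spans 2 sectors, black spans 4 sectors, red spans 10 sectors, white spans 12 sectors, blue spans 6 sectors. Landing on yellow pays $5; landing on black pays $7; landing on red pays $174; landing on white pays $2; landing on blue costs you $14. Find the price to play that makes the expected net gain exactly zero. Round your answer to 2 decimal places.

E[payout] = (2/34)·5 + (4/34)·7 + (10/34)·174 + (12/34)·2 + (6/34)·(-14) = 859/17
Fair fee = E[payout] = 859/17 ≈ $50.53

$50.53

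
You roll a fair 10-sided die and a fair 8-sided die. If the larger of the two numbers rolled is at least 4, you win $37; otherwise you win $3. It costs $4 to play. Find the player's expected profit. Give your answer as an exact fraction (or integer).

1167/40 dollars

E[payout] = (9/80)·3 + (71/80)·37 = 1327/40
Expected profit = 1327/40 − 4 = 1167/40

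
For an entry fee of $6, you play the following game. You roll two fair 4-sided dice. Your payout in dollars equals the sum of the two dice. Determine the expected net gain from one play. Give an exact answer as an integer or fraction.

-$1

Distribution of the sum of the two dice: 2 w.p. 1/16, 3 w.p. 1/8, 4 w.p. 3/16, 5 w.p. 1/4, 6 w.p. 3/16, 7 w.p. 1/8, …
E[payout] = (1/16)·2 + (1/8)·3 + (3/16)·4 + (1/4)·5 + (3/16)·6 + (1/8)·7 + (1/16)·8 = 5
Expected profit = 5 − 6 = -1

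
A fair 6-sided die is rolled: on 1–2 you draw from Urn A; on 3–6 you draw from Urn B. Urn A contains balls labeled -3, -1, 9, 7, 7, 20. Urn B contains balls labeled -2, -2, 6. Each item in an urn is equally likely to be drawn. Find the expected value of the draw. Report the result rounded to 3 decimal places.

2.611

E[X | Urn A] = (-3 − 1 + 9 + 7 + 7 + 20)/6 = 13/2
E[X | Urn B] = (-2 − 2 + 6)/3 = 2/3
E[X] = (1/3)·13/2 + (2/3)·2/3 = 47/18 ≈ 2.611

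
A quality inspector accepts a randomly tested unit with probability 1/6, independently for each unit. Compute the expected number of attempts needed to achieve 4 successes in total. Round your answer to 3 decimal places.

By linearity (sum of 4 independent geometric waits), E[trials] = 4/p = 4/(1/6) = 24.
≈ 24.000

24.000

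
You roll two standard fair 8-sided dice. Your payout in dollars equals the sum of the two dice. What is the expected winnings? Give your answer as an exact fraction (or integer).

$9

Distribution of the sum of the two dice: 2 w.p. 1/64, 3 w.p. 1/32, 4 w.p. 3/64, 5 w.p. 1/16, 6 w.p. 5/64, 7 w.p. 3/32, …
E[payout] = (1/64)·2 + (1/32)·3 + (3/64)·4 + (1/16)·5 + (5/64)·6 + (3/32)·7 + (7/64)·8 + (1/8)·9 + (7/64)·10 + (3/32)·11 + (5/64)·12 + (1/16)·13 + (3/64)·14 + (1/32)·15 + (1/64)·16 = 9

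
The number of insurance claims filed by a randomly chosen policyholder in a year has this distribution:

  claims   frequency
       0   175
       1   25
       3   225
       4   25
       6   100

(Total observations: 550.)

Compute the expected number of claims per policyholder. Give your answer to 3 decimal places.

2.545

Total = 550, so P(claims=0) = 175/550, etc.
E[X] = (7/22)·0 + (1/22)·1 + (9/22)·3 + (1/22)·4 + (2/11)·6
     = 28/11 ≈ 2.545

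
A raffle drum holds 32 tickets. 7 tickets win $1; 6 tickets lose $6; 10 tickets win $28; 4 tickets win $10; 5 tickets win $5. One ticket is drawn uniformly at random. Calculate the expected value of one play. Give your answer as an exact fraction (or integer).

79/8 dollars

E[payout] = (7/32)·1 + (6/32)·(-6) + (10/32)·28 + (4/32)·10 + (5/32)·5 = 79/8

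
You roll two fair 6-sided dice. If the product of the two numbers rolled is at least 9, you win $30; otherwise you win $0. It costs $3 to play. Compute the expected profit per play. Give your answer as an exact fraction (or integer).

E[payout] = (4/9)·0 + (5/9)·30 = 50/3
Expected profit = 50/3 − 3 = 41/3

41/3 dollars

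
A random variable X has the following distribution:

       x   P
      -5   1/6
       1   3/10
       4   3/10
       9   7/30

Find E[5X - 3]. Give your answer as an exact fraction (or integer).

65/6

E[5x-3] = (1/6)·(-28) + (3/10)·2 + (3/10)·17 + (7/30)·42
     = 65/6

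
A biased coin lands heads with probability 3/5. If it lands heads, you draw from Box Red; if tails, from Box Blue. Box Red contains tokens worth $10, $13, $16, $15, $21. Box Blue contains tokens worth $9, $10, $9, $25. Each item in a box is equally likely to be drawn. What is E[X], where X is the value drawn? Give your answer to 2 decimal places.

$14.30

E[X | Box Red] = (10 + 13 + 16 + 15 + 21)/5 = 15
E[X | Box Blue] = (9 + 10 + 9 + 25)/4 = 53/4
E[X] = (3/5)·15 + (2/5)·53/4 = 143/10 ≈ 14.30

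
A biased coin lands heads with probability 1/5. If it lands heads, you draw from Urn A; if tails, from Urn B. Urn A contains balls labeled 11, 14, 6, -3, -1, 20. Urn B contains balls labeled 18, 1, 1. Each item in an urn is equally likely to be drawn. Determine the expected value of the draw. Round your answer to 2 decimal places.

E[X | Urn A] = (11 + 14 + 6 − 3 − 1 + 20)/6 = 47/6
E[X | Urn B] = (18 + 1 + 1)/3 = 20/3
E[X] = (1/5)·47/6 + (4/5)·20/3 = 69/10 ≈ 6.90

6.90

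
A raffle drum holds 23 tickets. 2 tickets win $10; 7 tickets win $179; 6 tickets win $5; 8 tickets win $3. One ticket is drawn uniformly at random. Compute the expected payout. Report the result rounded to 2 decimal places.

$57.70

E[payout] = (2/23)·10 + (7/23)·179 + (6/23)·5 + (8/23)·3 = 1327/23
≈ $57.70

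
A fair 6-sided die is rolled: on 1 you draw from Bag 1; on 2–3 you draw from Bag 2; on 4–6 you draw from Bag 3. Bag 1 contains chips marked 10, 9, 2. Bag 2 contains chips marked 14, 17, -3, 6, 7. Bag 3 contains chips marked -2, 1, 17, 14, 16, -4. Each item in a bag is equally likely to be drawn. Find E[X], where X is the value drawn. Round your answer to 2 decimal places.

E[X | Bag 1] = (10 + 9 + 2)/3 = 7
E[X | Bag 2] = (14 + 17 − 3 + 6 + 7)/5 = 41/5
E[X | Bag 3] = (-2 + 1 + 17 + 14 + 16 − 4)/6 = 7
E[X] = (1/6)·7 + (1/3)·41/5 + (1/2)·7 = 37/5 ≈ 7.40

7.40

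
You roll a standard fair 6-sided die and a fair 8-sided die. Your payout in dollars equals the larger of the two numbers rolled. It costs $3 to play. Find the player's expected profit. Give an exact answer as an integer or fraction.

107/48 dollars

Distribution of the larger of the two numbers rolled: 1 w.p. 1/48, 2 w.p. 1/16, 3 w.p. 5/48, 4 w.p. 7/48, 5 w.p. 3/16, 6 w.p. 11/48, …
E[payout] = (1/48)·1 + (1/16)·2 + (5/48)·3 + (7/48)·4 + (3/16)·5 + (11/48)·6 + (1/8)·7 + (1/8)·8 = 251/48
Expected profit = 251/48 − 3 = 107/48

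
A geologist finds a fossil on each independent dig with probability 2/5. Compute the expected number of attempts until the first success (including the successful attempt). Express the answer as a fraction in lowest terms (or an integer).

5/2

For a geometric distribution, E[trials] = 1/p = 1/(2/5) = 5/2.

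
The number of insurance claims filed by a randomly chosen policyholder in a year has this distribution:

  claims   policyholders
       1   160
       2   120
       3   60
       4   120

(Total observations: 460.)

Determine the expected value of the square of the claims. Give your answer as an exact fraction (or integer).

155/23

Total = 460, so P(claims=1) = 160/460, etc.
E[X²] = (8/23)·1 + (6/23)·4 + (3/23)·9 + (6/23)·16
     = 155/23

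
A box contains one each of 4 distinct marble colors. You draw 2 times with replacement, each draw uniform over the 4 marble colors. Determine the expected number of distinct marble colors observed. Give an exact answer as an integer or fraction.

Let Xⱼ=1 if type j appears at least once. P(Xⱼ=1) = 1 − ((4−1)/4)^2 = 7/16.
E[#distinct] = 4·7/16 = 7/4.

7/4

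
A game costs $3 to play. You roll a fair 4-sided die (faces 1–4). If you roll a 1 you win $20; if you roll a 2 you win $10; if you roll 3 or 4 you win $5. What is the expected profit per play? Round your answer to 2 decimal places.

$7.00

E[payout] = (1/2)·5 + (1/4)·10 + (1/4)·20 = 10
Expected profit = 10 − 3 = 7 ≈ $7.00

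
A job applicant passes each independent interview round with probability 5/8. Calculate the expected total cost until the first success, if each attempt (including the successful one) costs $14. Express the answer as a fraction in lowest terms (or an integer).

112/5 dollars

E[#attempts] = 1/p = 8/5; E[cost] = 14·8/5 = 112/5.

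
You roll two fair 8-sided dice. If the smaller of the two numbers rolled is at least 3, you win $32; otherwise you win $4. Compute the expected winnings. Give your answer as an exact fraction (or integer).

E[payout] = (7/16)·4 + (9/16)·32 = 79/4

79/4 dollars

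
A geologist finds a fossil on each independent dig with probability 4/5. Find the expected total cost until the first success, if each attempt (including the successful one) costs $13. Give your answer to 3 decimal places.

E[#attempts] = 1/p = 5/4; E[cost] = 13·5/4 = 65/4.
≈ 16.250

$16.250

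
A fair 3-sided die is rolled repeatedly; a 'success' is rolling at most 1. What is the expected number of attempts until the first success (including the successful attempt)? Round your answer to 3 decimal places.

For a geometric distribution, E[trials] = 1/p = 1/(1/3) = 3.
≈ 3.000

3.000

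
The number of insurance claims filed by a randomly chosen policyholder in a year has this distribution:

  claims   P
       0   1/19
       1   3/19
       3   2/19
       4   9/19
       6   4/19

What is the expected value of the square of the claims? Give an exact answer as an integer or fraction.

309/19

E[X²] = (1/19)·0 + (3/19)·1 + (2/19)·9 + (9/19)·16 + (4/19)·36
     = 309/19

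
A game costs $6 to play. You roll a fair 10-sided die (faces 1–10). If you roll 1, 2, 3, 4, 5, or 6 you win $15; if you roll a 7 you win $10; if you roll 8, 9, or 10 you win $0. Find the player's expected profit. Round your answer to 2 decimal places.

$4.00

E[payout] = (3/10)·0 + (1/10)·10 + (3/5)·15 = 10
Expected profit = 10 − 6 = 4 ≈ $4.00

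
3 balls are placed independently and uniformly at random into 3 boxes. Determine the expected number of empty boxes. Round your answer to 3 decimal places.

0.889

Let Xⱼ=1 if box j is empty. P(Xⱼ=1) = ((3-1)/3)^3 = 8/27.
By linearity, E[#empty] = 3·8/27 = 8/9.
≈ 0.889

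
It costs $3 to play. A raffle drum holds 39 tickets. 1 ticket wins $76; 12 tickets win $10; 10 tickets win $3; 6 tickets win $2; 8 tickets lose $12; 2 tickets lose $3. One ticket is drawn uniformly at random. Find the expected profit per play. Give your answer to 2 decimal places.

$0.49

E[payout] = (1/39)·76 + (12/39)·10 + (10/39)·3 + (6/39)·2 + (8/39)·(-12) + (2/39)·(-3) = 136/39
Expected profit = 136/39 − 3 = 19/39 ≈ $0.49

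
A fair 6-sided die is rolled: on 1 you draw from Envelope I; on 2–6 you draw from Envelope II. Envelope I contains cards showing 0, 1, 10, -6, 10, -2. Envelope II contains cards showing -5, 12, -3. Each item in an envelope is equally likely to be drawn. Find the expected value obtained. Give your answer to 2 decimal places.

1.47

E[X | Envelope I] = (0 + 1 + 10 − 6 + 10 − 2)/6 = 13/6
E[X | Envelope II] = (-5 + 12 − 3)/3 = 4/3
E[X] = (1/6)·13/6 + (5/6)·4/3 = 53/36 ≈ 1.47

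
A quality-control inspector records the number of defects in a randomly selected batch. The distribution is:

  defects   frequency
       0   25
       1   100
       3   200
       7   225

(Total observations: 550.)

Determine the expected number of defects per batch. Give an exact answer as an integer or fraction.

91/22

Total = 550, so P(defects=0) = 25/550, etc.
E[X] = (1/22)·0 + (2/11)·1 + (4/11)·3 + (9/22)·7
     = 91/22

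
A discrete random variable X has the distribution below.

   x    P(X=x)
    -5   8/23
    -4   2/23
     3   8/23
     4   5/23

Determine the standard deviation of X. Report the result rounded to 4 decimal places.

E[X] = -4/23, E[X²] = 384/23
Var(X) = E[X²] − (E[X])² = 384/23 − 16/529 = 8816/529
SD(X) = √(8816/529) ≈ 4.0823

4.0823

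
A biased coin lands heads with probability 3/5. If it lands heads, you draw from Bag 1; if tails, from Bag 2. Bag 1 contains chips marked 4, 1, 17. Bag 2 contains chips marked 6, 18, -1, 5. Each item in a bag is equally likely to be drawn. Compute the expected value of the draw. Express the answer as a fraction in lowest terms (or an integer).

36/5

E[X | Bag 1] = (4 + 1 + 17)/3 = 22/3
E[X | Bag 2] = (6 + 18 − 1 + 5)/4 = 7
E[X] = (3/5)·22/3 + (2/5)·7 = 36/5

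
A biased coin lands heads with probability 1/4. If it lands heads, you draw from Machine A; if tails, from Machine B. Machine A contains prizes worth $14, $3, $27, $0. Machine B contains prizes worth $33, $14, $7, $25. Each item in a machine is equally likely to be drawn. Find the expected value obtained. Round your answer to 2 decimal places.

E[X | Machine A] = (14 + 3 + 27 + 0)/4 = 11
E[X | Machine B] = (33 + 14 + 7 + 25)/4 = 79/4
E[X] = (1/4)·11 + (3/4)·79/4 = 281/16 ≈ 17.56

$17.56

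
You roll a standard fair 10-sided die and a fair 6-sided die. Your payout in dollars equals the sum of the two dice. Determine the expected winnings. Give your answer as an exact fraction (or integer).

Distribution of the sum of the two dice: 2 w.p. 1/60, 3 w.p. 1/30, 4 w.p. 1/20, 5 w.p. 1/15, 6 w.p. 1/12, 7 w.p. 1/10, …
E[payout] = (1/60)·2 + (1/30)·3 + (1/20)·4 + (1/15)·5 + (1/12)·6 + (1/10)·7 + (1/10)·8 + (1/10)·9 + (1/10)·10 + (1/10)·11 + (1/12)·12 + (1/15)·13 + (1/20)·14 + (1/30)·15 + (1/60)·16 = 9

$9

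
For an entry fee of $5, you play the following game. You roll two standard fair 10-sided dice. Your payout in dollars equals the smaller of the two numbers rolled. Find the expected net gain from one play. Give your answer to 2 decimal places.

Distribution of the smaller of the two numbers rolled: 1 w.p. 19/100, 2 w.p. 17/100, 3 w.p. 3/20, 4 w.p. 13/100, 5 w.p. 11/100, 6 w.p. 9/100, …
E[payout] = (19/100)·1 + (17/100)·2 + (3/20)·3 + (13/100)·4 + (11/100)·5 + (9/100)·6 + (7/100)·7 + (1/20)·8 + (3/100)·9 + (1/100)·10 = 77/20
Expected profit = 77/20 − 5 = -23/20 ≈ -$1.15

-$1.15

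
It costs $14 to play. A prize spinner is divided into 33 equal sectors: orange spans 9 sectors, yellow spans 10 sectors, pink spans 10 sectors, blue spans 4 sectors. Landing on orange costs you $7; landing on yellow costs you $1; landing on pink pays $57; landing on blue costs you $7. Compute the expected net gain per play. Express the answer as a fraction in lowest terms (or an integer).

E[payout] = (9/33)·(-7) + (10/33)·(-1) + (10/33)·57 + (4/33)·(-7) = 469/33
Expected profit = 469/33 − 14 = 7/33

7/33 dollars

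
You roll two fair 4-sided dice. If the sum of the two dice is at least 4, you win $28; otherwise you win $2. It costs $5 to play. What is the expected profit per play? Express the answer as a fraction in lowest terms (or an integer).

E[payout] = (3/16)·2 + (13/16)·28 = 185/8
Expected profit = 185/8 − 5 = 145/8

145/8 dollars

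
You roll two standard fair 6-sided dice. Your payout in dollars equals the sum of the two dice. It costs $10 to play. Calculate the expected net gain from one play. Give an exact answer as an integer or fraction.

-$3

Distribution of the sum of the two dice: 2 w.p. 1/36, 3 w.p. 1/18, 4 w.p. 1/12, 5 w.p. 1/9, 6 w.p. 5/36, 7 w.p. 1/6, …
E[payout] = (1/36)·2 + (1/18)·3 + (1/12)·4 + (1/9)·5 + (5/36)·6 + (1/6)·7 + (5/36)·8 + (1/9)·9 + (1/12)·10 + (1/18)·11 + (1/36)·12 = 7
Expected profit = 7 − 10 = -3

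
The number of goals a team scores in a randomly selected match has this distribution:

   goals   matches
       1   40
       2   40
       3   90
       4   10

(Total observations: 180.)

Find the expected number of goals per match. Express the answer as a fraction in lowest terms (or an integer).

43/18

Total = 180, so P(goals=1) = 40/180, etc.
E[X] = (2/9)·1 + (2/9)·2 + (1/2)·3 + (1/18)·4
     = 43/18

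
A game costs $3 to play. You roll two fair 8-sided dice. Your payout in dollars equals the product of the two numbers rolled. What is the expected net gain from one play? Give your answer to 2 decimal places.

Distribution of the product of the two numbers rolled: 1 w.p. 1/64, 2 w.p. 1/32, 3 w.p. 1/32, 4 w.p. 3/64, 5 w.p. 1/32, 6 w.p. 1/16, …
E[payout] = (1/64)·1 + (1/32)·2 + (1/32)·3 + (3/64)·4 + (1/32)·5 + (1/16)·6 + (1/32)·7 + (1/16)·8 + (1/64)·9 + (1/32)·10 + (1/16)·12 + (1/32)·14 + (1/32)·15 + (3/64)·16 + (1/32)·18 + (1/32)·20 + (1/32)·21 + (1/16)·24 + (1/64)·25 + (1/32)·28 + (1/32)·30 + (1/32)·32 + (1/32)·35 + (1/64)·36 + (1/32)·40 + (1/32)·42 + (1/32)·48 + (1/64)·49 + (1/32)·56 + (1/64)·64 = 81/4
Expected profit = 81/4 − 3 = 69/4 ≈ $17.25

$17.25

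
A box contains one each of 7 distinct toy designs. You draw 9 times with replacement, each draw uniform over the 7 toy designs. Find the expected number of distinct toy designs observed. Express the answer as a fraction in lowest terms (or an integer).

30275911/5764801

Let Xⱼ=1 if type j appears at least once. P(Xⱼ=1) = 1 − ((7−1)/7)^9 = 30275911/40353607.
E[#distinct] = 7·30275911/40353607 = 30275911/5764801.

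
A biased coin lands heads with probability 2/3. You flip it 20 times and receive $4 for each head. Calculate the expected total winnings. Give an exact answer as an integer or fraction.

160/3 dollars

E[#heads] = 20·2/3 = 40/3 (linearity over flips).
E[winnings] = 4·40/3 = 160/3.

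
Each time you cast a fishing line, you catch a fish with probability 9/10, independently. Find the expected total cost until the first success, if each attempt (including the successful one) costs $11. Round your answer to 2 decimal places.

$12.22

E[#attempts] = 1/p = 10/9; E[cost] = 11·10/9 = 110/9.
≈ 12.22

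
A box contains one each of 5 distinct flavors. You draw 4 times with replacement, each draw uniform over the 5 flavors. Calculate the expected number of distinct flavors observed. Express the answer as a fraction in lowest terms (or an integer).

Let Xⱼ=1 if type j appears at least once. P(Xⱼ=1) = 1 − ((5−1)/5)^4 = 369/625.
E[#distinct] = 5·369/625 = 369/125.

369/125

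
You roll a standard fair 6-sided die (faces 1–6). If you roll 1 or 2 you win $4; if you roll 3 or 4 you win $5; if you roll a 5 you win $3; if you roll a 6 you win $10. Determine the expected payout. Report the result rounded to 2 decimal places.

$5.17

E[payout] = (1/6)·3 + (1/3)·4 + (1/3)·5 + (1/6)·10 = 31/6
≈ $5.17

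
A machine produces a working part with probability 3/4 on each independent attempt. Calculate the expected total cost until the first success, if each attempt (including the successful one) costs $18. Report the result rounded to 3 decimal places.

E[#attempts] = 1/p = 4/3; E[cost] = 18·4/3 = 24.
≈ 24.000

$24.000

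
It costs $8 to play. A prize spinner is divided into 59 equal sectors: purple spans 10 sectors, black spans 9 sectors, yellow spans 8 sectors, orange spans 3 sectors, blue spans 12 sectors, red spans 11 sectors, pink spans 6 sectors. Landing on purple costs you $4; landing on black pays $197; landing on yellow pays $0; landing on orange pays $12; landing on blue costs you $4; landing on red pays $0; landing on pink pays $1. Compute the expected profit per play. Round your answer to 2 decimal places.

$21.27

E[payout] = (10/59)·(-4) + (9/59)·197 + (8/59)·0 + (3/59)·12 + (12/59)·(-4) + (11/59)·0 + (6/59)·1 = 1727/59
Expected profit = 1727/59 − 8 = 1255/59 ≈ $21.27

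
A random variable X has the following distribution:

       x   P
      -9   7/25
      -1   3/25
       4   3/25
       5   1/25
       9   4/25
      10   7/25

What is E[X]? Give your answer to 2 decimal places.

E[X] = (7/25)·(-9) + (3/25)·(-1) + (3/25)·4 + (1/25)·5 + (4/25)·9 + (7/25)·10
     = 57/25 ≈ 2.28

2.28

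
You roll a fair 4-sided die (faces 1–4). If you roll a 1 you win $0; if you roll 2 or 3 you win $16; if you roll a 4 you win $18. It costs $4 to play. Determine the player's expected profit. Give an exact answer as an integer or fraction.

17/2 dollars

E[payout] = (1/4)·0 + (1/2)·16 + (1/4)·18 = 25/2
Expected profit = 25/2 − 4 = 17/2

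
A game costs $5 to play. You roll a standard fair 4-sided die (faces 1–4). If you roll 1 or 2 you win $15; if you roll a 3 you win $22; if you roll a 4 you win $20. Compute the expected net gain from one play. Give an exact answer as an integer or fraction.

E[payout] = (1/2)·15 + (1/4)·20 + (1/4)·22 = 18
Expected profit = 18 − 5 = 13

$13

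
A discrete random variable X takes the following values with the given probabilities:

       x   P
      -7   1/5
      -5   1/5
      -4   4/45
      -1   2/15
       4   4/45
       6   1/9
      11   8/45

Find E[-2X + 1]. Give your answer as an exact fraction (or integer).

37/45

E[-2x+1] = (1/5)·15 + (1/5)·11 + (4/45)·9 + (2/15)·3 + (4/45)·(-7) + (1/9)·(-11) + (8/45)·(-21)
     = 37/45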